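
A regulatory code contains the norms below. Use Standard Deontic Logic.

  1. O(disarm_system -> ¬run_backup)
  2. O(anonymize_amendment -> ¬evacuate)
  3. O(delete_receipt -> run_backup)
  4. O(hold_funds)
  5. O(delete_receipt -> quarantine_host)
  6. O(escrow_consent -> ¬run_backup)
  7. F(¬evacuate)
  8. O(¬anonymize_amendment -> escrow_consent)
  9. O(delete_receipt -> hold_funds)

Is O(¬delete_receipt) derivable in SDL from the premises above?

Yes

F(¬evacuate) at premise 7 means O(evacuate).
Premise 2 is O(anonymize_amendment -> ¬evacuate); contrapositively O(evacuate -> ¬anonymize_amendment). Since O(evacuate) holds, K gives O(¬anonymize_amendment).
Premise 8 is O(¬anonymize_amendment -> escrow_consent); since O(¬anonymize_amendment), deontic closure gives O(escrow_consent).
Premise 6 is O(escrow_consent -> ¬run_backup); since O(escrow_consent), deontic closure gives O(¬run_backup).
The contrapositive of premise 3 (O(delete_receipt -> run_backup)) is O(¬run_backup -> ¬delete_receipt), and O(¬run_backup) is already established, so O(¬delete_receipt).
Premises 1, 4, 5, 9 do not contribute to this derivation.
So O(¬delete_receipt) follows.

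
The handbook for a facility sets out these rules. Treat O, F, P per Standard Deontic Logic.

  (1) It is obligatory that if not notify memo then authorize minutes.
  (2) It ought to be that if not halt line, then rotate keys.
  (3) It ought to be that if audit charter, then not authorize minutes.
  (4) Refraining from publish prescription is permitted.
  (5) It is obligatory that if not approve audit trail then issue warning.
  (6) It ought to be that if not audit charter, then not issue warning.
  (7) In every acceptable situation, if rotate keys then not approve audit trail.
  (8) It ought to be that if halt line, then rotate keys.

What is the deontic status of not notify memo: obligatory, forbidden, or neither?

Forbidden

Premises 8 and 2 are O(halt_line → rotate_keys) and O(¬halt_line → rotate_keys); every ideal world satisfies halt_line or ¬halt_line, so in either case rotate_keys holds — hence O(rotate_keys).
Applying K to premise 7 (O(rotate_keys → ¬approve_audit_trail)) and O(rotate_keys) yields O(¬approve_audit_trail).
With premise 5, O(¬approve_audit_trail → issue_warning), the K-axiom yields O(issue_warning).
The contrapositive of premise 6 (O(¬audit_charter → ¬issue_warning)) is O(issue_warning → audit_charter), and O(issue_warning) is already established, so O(audit_charter).
With premise 3, O(audit_charter → ¬authorize_minutes), the K-axiom yields O(¬authorize_minutes).
Premise 1, O(¬notify_memo → authorize_minutes), contraposes to O(¬authorize_minutes → notify_memo); with O(¬authorize_minutes) we get O(notify_memo).
Premise 4 does not contribute to this derivation.
Thus O(notify_memo), which is F(¬notify_memo): ¬notify_memo is forbidden.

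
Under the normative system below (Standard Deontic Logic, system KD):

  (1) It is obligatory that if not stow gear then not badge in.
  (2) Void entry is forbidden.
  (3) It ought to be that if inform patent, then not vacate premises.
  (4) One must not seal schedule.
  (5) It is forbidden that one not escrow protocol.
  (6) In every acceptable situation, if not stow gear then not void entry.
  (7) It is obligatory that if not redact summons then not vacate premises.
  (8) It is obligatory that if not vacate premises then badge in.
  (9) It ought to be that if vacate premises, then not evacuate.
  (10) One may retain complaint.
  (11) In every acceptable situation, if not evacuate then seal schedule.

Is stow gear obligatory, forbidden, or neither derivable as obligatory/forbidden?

Premise 4 is F(seal_schedule), i.e. O(¬seal_schedule).
The contrapositive of premise 11 (O(¬evacuate → seal_schedule)) is O(¬seal_schedule → evacuate), and O(¬seal_schedule) is already established, so O(evacuate).
Premise 9 is O(vacate_premises → ¬evacuate); contrapositively O(evacuate → ¬vacate_premises). Since O(evacuate) holds, K gives O(¬vacate_premises).
From O(¬vacate_premises) and premise 8, O(¬vacate_premises → badge_in), we obtain O(badge_in).
Premise 1 is O(¬stow_gear → ¬badge_in); contrapositively O(badge_in → stow_gear). Since O(badge_in) holds, K gives O(stow_gear).
Premises 2, 3, 5, 6, 7, 10 do not contribute to this derivation.
Hence stow_gear is obligatory.

Obligatory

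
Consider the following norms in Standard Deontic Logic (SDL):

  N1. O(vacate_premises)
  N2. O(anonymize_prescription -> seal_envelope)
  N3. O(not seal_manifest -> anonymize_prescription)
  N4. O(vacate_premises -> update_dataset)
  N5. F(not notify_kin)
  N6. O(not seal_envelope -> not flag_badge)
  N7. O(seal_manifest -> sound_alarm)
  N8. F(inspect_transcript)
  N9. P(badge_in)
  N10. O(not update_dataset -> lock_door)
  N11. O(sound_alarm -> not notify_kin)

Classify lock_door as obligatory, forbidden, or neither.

Premise 10 is O(not update_dataset -> lock_door), but O(not update_dataset) is not derivable from the premises, so it does not yield O(lock_door).
No premise or chain of K-axiom applications forces O(lock_door), and none forces O(not lock_door). So lock_door is neither obligatory nor forbidden under these norms.

Neither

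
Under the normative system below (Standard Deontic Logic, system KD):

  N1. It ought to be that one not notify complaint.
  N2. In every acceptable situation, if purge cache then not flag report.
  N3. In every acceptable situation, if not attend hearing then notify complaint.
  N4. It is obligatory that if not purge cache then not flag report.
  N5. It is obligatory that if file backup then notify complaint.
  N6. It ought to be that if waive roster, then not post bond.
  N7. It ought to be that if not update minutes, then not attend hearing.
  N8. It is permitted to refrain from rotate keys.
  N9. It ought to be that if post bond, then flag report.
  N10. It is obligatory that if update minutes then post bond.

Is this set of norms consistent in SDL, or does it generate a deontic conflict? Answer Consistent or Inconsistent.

Premises 4 and 2 are O(¬purge_cache → ¬flag_report) and O(purge_cache → ¬flag_report); every ideal world satisfies ¬purge_cache or purge_cache, so in either case ¬flag_report holds — hence O(¬flag_report).
Premise 9 is O(post_bond → flag_report); contrapositively O(¬flag_report → ¬post_bond). Since O(¬flag_report) holds, K gives O(¬post_bond).
Premise 10, O(update_minutes → post_bond), contraposes to O(¬post_bond → ¬update_minutes); with O(¬post_bond) we get O(¬update_minutes).
With premise 7, O(¬update_minutes → ¬attend_hearing), the K-axiom yields O(¬attend_hearing).
Premise 3 is O(¬attend_hearing → notify_complaint); since O(¬attend_hearing), deontic closure gives O(notify_complaint).
But premise 1 directly asserts O(¬notify_complaint).
We now have both O(notify_complaint) and O(¬notify_complaint) — notify_complaint is simultaneously obligatory and forbidden, violating the D-axiom.

Inconsistent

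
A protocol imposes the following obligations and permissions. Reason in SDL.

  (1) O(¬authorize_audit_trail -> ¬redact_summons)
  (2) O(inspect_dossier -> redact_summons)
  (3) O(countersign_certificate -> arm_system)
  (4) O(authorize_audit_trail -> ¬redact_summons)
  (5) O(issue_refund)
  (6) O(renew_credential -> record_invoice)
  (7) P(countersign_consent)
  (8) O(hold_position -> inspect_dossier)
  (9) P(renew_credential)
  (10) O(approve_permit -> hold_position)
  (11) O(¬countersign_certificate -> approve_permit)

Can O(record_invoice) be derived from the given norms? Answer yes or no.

No

Premise 6 is O(renew_credential -> record_invoice), but O(renew_credential) is not derivable from the premises (the permission P(renew_credential) asserts only ¬O(¬renew_credential), not O(renew_credential)), so it does not yield O(record_invoice).
No other premise forces O(record_invoice). An ideal world satisfying every premise can still have record_invoice false, so O(record_invoice) is not derivable.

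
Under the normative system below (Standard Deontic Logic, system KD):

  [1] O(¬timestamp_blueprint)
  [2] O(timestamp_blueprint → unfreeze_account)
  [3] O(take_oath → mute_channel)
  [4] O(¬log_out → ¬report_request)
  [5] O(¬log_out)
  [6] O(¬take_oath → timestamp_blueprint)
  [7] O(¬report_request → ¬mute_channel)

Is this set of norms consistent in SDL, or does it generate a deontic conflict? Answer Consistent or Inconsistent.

Inconsistent

Premise 1 gives O(¬timestamp_blueprint).
Premise 6 is O(¬take_oath → timestamp_blueprint); contrapositively O(¬timestamp_blueprint → take_oath). Since O(¬timestamp_blueprint) holds, K gives O(take_oath).
With premise 3, O(take_oath → mute_channel), the K-axiom yields O(mute_channel).
The contrapositive of premise 7 (O(¬report_request → ¬mute_channel)) is O(mute_channel → report_request), and O(mute_channel) is already established, so O(report_request).
The contrapositive of premise 4 (O(¬log_out → ¬report_request)) is O(report_request → log_out), and O(report_request) is already established, so O(log_out).
However, premise 5 gives O(¬log_out).
We now have both O(log_out) and O(¬log_out) — log_out is simultaneously obligatory and forbidden, violating the D-axiom.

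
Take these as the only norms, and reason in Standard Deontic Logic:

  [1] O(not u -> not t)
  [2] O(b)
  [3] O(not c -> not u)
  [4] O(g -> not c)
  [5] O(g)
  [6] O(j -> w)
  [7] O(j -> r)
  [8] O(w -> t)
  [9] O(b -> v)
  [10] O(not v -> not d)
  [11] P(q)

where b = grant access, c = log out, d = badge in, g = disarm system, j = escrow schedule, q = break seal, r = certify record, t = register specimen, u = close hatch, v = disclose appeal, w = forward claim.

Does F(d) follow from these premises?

Premise 10 is O(not v -> not d), but O(not v) is not derivable from the premises, so it does not yield O(not d).
No other premise forces O(not d). An ideal world satisfying every premise can still have d true, so F(d) is not derivable.

No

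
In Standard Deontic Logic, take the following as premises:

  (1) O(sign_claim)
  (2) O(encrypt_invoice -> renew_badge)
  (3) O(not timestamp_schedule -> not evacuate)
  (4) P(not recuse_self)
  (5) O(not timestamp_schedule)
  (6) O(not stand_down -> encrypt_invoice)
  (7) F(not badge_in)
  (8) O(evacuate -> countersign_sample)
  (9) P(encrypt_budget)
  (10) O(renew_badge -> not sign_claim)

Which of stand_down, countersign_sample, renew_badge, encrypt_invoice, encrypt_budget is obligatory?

stand_down

Premise 1 states O(sign_claim) outright.
Premise 10, O(renew_badge -> not sign_claim), contraposes to O(sign_claim -> not renew_badge); with O(sign_claim) we get O(not renew_badge).
The contrapositive of premise 2 (O(encrypt_invoice -> renew_badge)) is O(not renew_badge -> not encrypt_invoice), and O(not renew_badge) is already established, so O(not encrypt_invoice).
The contrapositive of premise 6 (O(not stand_down -> encrypt_invoice)) is O(not encrypt_invoice -> stand_down), and O(not encrypt_invoice) is already established, so O(stand_down).
So O(stand_down) holds — stand_down is obligatory. None of the other listed options is made obligatory by any chain of premises.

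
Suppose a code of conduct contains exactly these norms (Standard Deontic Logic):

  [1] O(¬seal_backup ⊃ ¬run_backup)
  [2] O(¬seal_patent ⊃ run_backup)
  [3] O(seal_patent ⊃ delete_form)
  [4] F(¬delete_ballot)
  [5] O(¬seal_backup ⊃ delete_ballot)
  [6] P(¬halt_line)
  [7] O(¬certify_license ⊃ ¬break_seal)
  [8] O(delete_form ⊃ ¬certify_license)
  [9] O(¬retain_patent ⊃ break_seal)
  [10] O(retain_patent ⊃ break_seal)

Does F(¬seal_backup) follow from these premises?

Yes

By case analysis on retain_patent: premise 10 gives O(retain_patent ⊃ break_seal) and premise 9 gives O(¬retain_patent ⊃ break_seal), so O(break_seal) either way.
Premise 7 is O(¬certify_license ⊃ ¬break_seal); contrapositively O(break_seal ⊃ certify_license). Since O(break_seal) holds, K gives O(certify_license).
The contrapositive of premise 8 (O(delete_form ⊃ ¬certify_license)) is O(certify_license ⊃ ¬delete_form), and O(certify_license) is already established, so O(¬delete_form).
Premise 3, O(seal_patent ⊃ delete_form), contraposes to O(¬delete_form ⊃ ¬seal_patent); with O(¬delete_form) we get O(¬seal_patent).
Premise 2 is O(¬seal_patent ⊃ run_backup); since O(¬seal_patent), deontic closure gives O(run_backup).
Premise 1 is O(¬seal_backup ⊃ ¬run_backup); contrapositively O(run_backup ⊃ seal_backup). Since O(run_backup) holds, K gives O(seal_backup).
Premises 4, 5, 6 do not contribute to this derivation.
So O(seal_backup) holds, i.e. F(¬seal_backup). The claim follows.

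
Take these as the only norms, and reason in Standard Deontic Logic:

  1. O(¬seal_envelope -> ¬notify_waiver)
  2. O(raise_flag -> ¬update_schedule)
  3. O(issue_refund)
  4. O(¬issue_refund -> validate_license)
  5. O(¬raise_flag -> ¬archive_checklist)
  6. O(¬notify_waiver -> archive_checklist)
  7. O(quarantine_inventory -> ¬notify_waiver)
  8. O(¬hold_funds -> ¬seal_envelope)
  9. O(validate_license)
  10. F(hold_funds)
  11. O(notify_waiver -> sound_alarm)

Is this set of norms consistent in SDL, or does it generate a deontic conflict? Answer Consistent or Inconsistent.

Consistent

Premise 4 is O(¬issue_refund -> validate_license); even if O(validate_license) held, inferring O(¬issue_refund) would be affirming the consequent — invalid.
So O(¬issue_refund) is not derivable, and the apparent clash with O(issue_refund) does not arise.
A world satisfying every obligation exists (e.g. archive_checklist=true, hold_funds=false, issue_refund=true, notify_waiver=false, quarantine_inventory=false, raise_flag=true, seal_envelope=false, sound_alarm=false, update_schedule=false, validate_license=true); no atom is both obligatory and forbidden, so the set is consistent.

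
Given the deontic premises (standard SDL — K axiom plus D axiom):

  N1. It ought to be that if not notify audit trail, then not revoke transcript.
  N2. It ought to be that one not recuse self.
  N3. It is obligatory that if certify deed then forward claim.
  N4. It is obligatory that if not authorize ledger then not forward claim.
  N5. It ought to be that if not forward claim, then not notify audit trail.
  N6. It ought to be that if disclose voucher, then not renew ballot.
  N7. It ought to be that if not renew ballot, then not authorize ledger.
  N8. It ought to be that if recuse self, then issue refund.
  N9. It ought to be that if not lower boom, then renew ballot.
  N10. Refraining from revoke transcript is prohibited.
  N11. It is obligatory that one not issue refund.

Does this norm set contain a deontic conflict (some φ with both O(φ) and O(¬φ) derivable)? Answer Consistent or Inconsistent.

Consistent

Premise 8 is O(recuse_self → issue_refund), but O(recuse_self) is not derivable from the premises, so it does not yield O(issue_refund).
So O(issue_refund) is not derivable, and the apparent clash with O(¬issue_refund) does not arise.
A world satisfying every obligation exists (e.g. authorize_ledger=true, certify_deed=false, disclose_voucher=false, forward_claim=true, issue_refund=false, lower_boom=false, notify_audit_trail=true, recuse_self=false, renew_ballot=true, revoke_transcript=true); no atom is both obligatory and forbidden, so the set is consistent.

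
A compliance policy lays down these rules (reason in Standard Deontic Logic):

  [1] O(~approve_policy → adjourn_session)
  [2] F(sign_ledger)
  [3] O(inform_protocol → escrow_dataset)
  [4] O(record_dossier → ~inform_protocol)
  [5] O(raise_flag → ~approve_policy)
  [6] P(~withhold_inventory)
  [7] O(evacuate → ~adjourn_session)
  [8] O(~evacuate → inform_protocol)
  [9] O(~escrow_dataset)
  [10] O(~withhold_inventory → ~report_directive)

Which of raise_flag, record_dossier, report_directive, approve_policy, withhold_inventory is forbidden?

Premise 9 states O(~escrow_dataset) outright.
Premise 3 is O(inform_protocol → escrow_dataset); contrapositively O(~escrow_dataset → ~inform_protocol). Since O(~escrow_dataset) holds, K gives O(~inform_protocol).
Premise 8, O(~evacuate → inform_protocol), contraposes to O(~inform_protocol → evacuate); with O(~inform_protocol) we get O(evacuate).
Premise 7 is O(evacuate → ~adjourn_session); since O(evacuate), deontic closure gives O(~adjourn_session).
Premise 1 is O(~approve_policy → adjourn_session); contrapositively O(~adjourn_session → approve_policy). Since O(~adjourn_session) holds, K gives O(approve_policy).
Premise 5 is O(raise_flag → ~approve_policy); contrapositively O(approve_policy → ~raise_flag). Since O(approve_policy) holds, K gives O(~raise_flag).
So O(~raise_flag) holds, i.e. raise_flag is forbidden. None of the other listed options is forbidden under the premises.

raise_flag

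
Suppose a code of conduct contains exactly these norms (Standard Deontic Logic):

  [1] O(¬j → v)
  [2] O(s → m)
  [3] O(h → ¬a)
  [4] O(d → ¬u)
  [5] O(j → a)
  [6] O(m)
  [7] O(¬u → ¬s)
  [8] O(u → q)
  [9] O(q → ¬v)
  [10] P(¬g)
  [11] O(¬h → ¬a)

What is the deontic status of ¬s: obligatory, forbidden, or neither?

Obligatory

By case analysis on h: premise 3 gives O(h → ¬a) and premise 11 gives O(¬h → ¬a), so O(¬a) either way.
Premise 5 is O(j → a); contrapositively O(¬a → ¬j). Since O(¬a) holds, K gives O(¬j).
From O(¬j) and premise 1, O(¬j → v), we obtain O(v).
Premise 9, O(q → ¬v), contraposes to O(v → ¬q); with O(v) we get O(¬q).
Premise 8 is O(u → q); contrapositively O(¬q → ¬u). Since O(¬q) holds, K gives O(¬u).
Applying K to premise 7 (O(¬u → ¬s)) and O(¬u) yields O(¬s).
Premises 2, 4, 6, 10 do not contribute to this derivation.
Hence ¬s is obligatory.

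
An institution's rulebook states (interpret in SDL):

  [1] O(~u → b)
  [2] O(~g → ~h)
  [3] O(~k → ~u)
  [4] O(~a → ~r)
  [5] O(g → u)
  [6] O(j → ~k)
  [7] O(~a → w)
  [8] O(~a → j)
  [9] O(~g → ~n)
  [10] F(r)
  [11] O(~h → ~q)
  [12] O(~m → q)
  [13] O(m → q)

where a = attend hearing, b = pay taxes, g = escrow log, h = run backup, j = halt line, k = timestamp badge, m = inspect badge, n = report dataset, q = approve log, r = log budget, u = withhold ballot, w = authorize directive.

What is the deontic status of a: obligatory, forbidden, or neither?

Premises 12 and 13 cover both cases: O(~m → q) and O(m → q). Since ~m ∨ m is a tautology, O(q) follows.
The contrapositive of premise 11 (O(~h → ~q)) is O(q → h), and O(q) is already established, so O(h).
The contrapositive of premise 2 (O(~g → ~h)) is O(h → g), and O(h) is already established, so O(g).
From O(g) and premise 5, O(g → u), we obtain O(u).
The contrapositive of premise 3 (O(~k → ~u)) is O(u → k), and O(u) is already established, so O(k).
Premise 6, O(j → ~k), contraposes to O(k → ~j); with O(k) we get O(~j).
The contrapositive of premise 8 (O(~a → j)) is O(~j → a), and O(~j) is already established, so O(a).
Premises 1, 4, 7, 9, 10 do not contribute to this derivation.
Hence a is obligatory.

Obligatory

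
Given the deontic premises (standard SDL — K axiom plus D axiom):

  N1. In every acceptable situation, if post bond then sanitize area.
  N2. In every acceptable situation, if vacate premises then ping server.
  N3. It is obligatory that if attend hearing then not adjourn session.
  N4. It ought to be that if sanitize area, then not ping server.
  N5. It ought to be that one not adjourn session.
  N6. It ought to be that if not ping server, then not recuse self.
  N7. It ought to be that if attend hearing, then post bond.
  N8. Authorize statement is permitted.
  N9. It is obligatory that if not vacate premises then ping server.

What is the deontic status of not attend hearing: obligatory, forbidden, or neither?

Obligatory

By case analysis on vacate_premises: premise 2 gives O(vacate_premises → ping_server) and premise 9 gives O(¬vacate_premises → ping_server), so O(ping_server) either way.
Premise 4 is O(sanitize_area → ¬ping_server); contrapositively O(ping_server → ¬sanitize_area). Since O(ping_server) holds, K gives O(¬sanitize_area).
Premise 1, O(post_bond → sanitize_area), contraposes to O(¬sanitize_area → ¬post_bond); with O(¬sanitize_area) we get O(¬post_bond).
Premise 7 is O(attend_hearing → post_bond); contrapositively O(¬post_bond → ¬attend_hearing). Since O(¬post_bond) holds, K gives O(¬attend_hearing).
Premises 3, 5, 6, 8 do not contribute to this derivation.
Hence ¬attend_hearing is obligatory.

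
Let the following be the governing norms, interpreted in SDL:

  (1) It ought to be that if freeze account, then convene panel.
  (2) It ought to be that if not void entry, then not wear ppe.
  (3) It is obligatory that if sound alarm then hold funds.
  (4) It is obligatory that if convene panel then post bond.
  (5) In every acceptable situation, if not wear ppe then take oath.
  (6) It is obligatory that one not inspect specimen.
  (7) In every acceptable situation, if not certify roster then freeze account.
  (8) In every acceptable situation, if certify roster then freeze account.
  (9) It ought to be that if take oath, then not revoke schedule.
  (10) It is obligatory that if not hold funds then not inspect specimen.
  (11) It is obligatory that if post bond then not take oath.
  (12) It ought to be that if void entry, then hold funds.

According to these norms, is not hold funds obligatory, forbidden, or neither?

By case analysis on ¬certify_roster: premise 7 gives O(¬certify_roster → freeze_account) and premise 8 gives O(certify_roster → freeze_account), so O(freeze_account) either way.
From O(freeze_account) and premise 1, O(freeze_account → convene_panel), we obtain O(convene_panel).
Applying K to premise 4 (O(convene_panel → post_bond)) and O(convene_panel) yields O(post_bond).
From O(post_bond) and premise 11, O(post_bond → ¬take_oath), we obtain O(¬take_oath).
The contrapositive of premise 5 (O(¬wear_ppe → take_oath)) is O(¬take_oath → wear_ppe), and O(¬take_oath) is already established, so O(wear_ppe).
Premise 2 is O(¬void_entry → ¬wear_ppe); contrapositively O(wear_ppe → void_entry). Since O(wear_ppe) holds, K gives O(void_entry).
From O(void_entry) and premise 12, O(void_entry → hold_funds), we obtain O(hold_funds).
Premises 3, 6, 9, 10 do not contribute to this derivation.
Thus O(hold_funds), which is F(¬hold_funds): ¬hold_funds is forbidden.

Forbidden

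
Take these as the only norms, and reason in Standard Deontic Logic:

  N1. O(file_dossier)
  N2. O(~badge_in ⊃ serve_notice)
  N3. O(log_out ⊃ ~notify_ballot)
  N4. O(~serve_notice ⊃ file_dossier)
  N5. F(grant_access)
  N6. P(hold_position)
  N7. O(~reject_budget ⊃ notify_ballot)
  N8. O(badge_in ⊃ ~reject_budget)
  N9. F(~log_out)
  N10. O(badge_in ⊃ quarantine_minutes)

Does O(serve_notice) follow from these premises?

Yes

Premise 9 is F(~log_out), i.e. O(log_out).
Applying K to premise 3 (O(log_out ⊃ ~notify_ballot)) and O(log_out) yields O(~notify_ballot).
Premise 7, O(~reject_budget ⊃ notify_ballot), contraposes to O(~notify_ballot ⊃ reject_budget); with O(~notify_ballot) we get O(reject_budget).
Premise 8 is O(badge_in ⊃ ~reject_budget); contrapositively O(reject_budget ⊃ ~badge_in). Since O(reject_budget) holds, K gives O(~badge_in).
From O(~badge_in) and premise 2, O(~badge_in ⊃ serve_notice), we obtain O(serve_notice).
Premises 1, 4, 5, 6, 10 do not contribute to this derivation.
So O(serve_notice) follows.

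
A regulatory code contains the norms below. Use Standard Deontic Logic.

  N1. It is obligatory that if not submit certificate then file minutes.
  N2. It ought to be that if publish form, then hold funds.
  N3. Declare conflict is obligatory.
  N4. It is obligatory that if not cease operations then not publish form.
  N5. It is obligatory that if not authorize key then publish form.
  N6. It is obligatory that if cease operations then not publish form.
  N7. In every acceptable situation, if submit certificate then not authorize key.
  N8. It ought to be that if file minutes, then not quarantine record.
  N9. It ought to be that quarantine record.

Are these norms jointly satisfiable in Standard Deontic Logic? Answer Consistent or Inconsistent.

Inconsistent

Premises 6 and 4 are O(cease_operations → ¬publish_form) and O(¬cease_operations → ¬publish_form); every ideal world satisfies cease_operations or ¬cease_operations, so in either case ¬publish_form holds — hence O(¬publish_form).
Premise 5 is O(¬authorize_key → publish_form); contrapositively O(¬publish_form → authorize_key). Since O(¬publish_form) holds, K gives O(authorize_key).
Premise 7 is O(submit_certificate → ¬authorize_key); contrapositively O(authorize_key → ¬submit_certificate). Since O(authorize_key) holds, K gives O(¬submit_certificate).
From O(¬submit_certificate) and premise 1, O(¬submit_certificate → file_minutes), we obtain O(file_minutes).
Premise 8 is O(file_minutes → ¬quarantine_record); since O(file_minutes), deontic closure gives O(¬quarantine_record).
Yet premise 9 states O(quarantine_record).
We now have both O(¬quarantine_record) and O(quarantine_record) — quarantine_record is simultaneously obligatory and forbidden, violating the D-axiom.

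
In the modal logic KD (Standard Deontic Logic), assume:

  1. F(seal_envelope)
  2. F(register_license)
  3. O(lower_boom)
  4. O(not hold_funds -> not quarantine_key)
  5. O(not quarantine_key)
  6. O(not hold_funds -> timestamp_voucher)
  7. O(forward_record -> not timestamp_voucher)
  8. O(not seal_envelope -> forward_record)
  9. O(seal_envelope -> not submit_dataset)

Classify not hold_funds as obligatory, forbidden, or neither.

Premise 1 is F(seal_envelope), i.e. O(not seal_envelope).
Premise 8 is O(not seal_envelope -> forward_record); since O(not seal_envelope), deontic closure gives O(forward_record).
Premise 7 is O(forward_record -> not timestamp_voucher); since O(forward_record), deontic closure gives O(not timestamp_voucher).
The contrapositive of premise 6 (O(not hold_funds -> timestamp_voucher)) is O(not timestamp_voucher -> hold_funds), and O(not timestamp_voucher) is already established, so O(hold_funds).
Premises 2, 3, 4, 5, 9 do not contribute to this derivation.
Thus O(hold_funds), which is F(not hold_funds): not hold_funds is forbidden.

Forbidden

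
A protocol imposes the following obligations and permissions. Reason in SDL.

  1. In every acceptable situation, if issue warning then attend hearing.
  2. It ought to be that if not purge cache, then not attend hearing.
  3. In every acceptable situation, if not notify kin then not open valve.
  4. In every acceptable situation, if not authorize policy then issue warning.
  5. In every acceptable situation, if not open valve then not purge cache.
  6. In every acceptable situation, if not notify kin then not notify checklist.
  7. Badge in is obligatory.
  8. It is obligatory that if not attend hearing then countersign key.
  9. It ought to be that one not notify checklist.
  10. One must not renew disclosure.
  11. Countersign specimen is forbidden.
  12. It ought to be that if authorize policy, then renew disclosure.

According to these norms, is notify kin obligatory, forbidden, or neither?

Obligatory

F(renew_disclosure) at premise 10 means O(¬renew_disclosure).
Premise 12 is O(authorize_policy → renew_disclosure); contrapositively O(¬renew_disclosure → ¬authorize_policy). Since O(¬renew_disclosure) holds, K gives O(¬authorize_policy).
From O(¬authorize_policy) and premise 4, O(¬authorize_policy → issue_warning), we obtain O(issue_warning).
From O(issue_warning) and premise 1, O(issue_warning → attend_hearing), we obtain O(attend_hearing).
Premise 2 is O(¬purge_cache → ¬attend_hearing); contrapositively O(attend_hearing → purge_cache). Since O(attend_hearing) holds, K gives O(purge_cache).
The contrapositive of premise 5 (O(¬open_valve → ¬purge_cache)) is O(purge_cache → open_valve), and O(purge_cache) is already established, so O(open_valve).
Premise 3, O(¬notify_kin → ¬open_valve), contraposes to O(open_valve → notify_kin); with O(open_valve) we get O(notify_kin).
Premises 6, 7, 8, 9, 11 do not contribute to this derivation.
Hence notify_kin is obligatory.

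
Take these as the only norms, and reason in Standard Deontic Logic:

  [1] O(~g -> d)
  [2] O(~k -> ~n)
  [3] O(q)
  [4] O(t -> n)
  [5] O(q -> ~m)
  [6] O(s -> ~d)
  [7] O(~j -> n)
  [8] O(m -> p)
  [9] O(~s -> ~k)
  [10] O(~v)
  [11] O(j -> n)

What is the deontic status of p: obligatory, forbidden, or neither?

Neither

Premise 8 is O(m -> p), but O(m) is not derivable from the premises, so it does not yield O(p).
No premise or chain of K-axiom applications forces O(p), and none forces O(~p). So p is neither obligatory nor forbidden under these norms.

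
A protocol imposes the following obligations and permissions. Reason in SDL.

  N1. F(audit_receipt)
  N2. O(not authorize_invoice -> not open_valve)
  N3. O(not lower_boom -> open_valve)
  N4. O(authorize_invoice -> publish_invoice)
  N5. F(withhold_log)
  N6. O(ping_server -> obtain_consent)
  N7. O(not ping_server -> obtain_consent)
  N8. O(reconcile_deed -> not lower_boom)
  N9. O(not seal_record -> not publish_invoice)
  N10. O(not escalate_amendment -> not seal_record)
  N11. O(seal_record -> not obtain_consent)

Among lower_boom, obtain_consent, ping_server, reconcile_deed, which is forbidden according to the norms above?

Premises 7 and 6 are O(not ping_server -> obtain_consent) and O(ping_server -> obtain_consent); every ideal world satisfies not ping_server or ping_server, so in either case obtain_consent holds — hence O(obtain_consent).
Premise 11, O(seal_record -> not obtain_consent), contraposes to O(obtain_consent -> not seal_record); with O(obtain_consent) we get O(not seal_record).
With premise 9, O(not seal_record -> not publish_invoice), the K-axiom yields O(not publish_invoice).
Premise 4, O(authorize_invoice -> publish_invoice), contraposes to O(not publish_invoice -> not authorize_invoice); with O(not publish_invoice) we get O(not authorize_invoice).
From O(not authorize_invoice) and premise 2, O(not authorize_invoice -> not open_valve), we obtain O(not open_valve).
Premise 3, O(not lower_boom -> open_valve), contraposes to O(not open_valve -> lower_boom); with O(not open_valve) we get O(lower_boom).
The contrapositive of premise 8 (O(reconcile_deed -> not lower_boom)) is O(lower_boom -> not reconcile_deed), and O(lower_boom) is already established, so O(not reconcile_deed).
So O(not reconcile_deed) holds, i.e. reconcile_deed is forbidden. None of the other listed options is forbidden under the premises.

reconcile_deed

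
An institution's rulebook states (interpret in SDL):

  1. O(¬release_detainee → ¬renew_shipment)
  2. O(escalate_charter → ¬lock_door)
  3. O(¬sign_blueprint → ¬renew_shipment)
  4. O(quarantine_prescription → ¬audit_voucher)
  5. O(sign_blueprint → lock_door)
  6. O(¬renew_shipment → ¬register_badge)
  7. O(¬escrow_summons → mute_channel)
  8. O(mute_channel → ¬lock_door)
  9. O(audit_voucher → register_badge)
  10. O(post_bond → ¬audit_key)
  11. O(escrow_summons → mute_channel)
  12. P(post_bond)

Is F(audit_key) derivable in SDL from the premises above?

Premise 10 is O(post_bond → ¬audit_key), but O(post_bond) is not derivable from the premises (the permission P(post_bond) asserts only ¬O(¬post_bond), not O(post_bond)), so it does not yield O(¬audit_key).
No other premise forces O(¬audit_key). An ideal world satisfying every premise can still have audit_key true, so F(audit_key) is not derivable.

No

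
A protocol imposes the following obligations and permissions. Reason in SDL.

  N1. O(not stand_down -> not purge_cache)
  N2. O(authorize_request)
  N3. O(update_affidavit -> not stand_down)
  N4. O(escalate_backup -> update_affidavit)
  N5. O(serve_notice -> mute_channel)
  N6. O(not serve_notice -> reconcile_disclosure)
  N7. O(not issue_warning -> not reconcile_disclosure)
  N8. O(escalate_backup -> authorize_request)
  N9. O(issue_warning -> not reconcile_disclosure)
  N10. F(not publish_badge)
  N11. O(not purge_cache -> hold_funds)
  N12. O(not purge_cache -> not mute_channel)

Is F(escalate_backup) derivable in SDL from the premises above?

Yes

Premises 9 and 7 are O(issue_warning -> not reconcile_disclosure) and O(not issue_warning -> not reconcile_disclosure); every ideal world satisfies issue_warning or not issue_warning, so in either case not reconcile_disclosure holds — hence O(not reconcile_disclosure).
Premise 6 is O(not serve_notice -> reconcile_disclosure); contrapositively O(not reconcile_disclosure -> serve_notice). Since O(not reconcile_disclosure) holds, K gives O(serve_notice).
With premise 5, O(serve_notice -> mute_channel), the K-axiom yields O(mute_channel).
Premise 12, O(not purge_cache -> not mute_channel), contraposes to O(mute_channel -> purge_cache); with O(mute_channel) we get O(purge_cache).
Premise 1 is O(not stand_down -> not purge_cache); contrapositively O(purge_cache -> stand_down). Since O(purge_cache) holds, K gives O(stand_down).
Premise 3 is O(update_affidavit -> not stand_down); contrapositively O(stand_down -> not update_affidavit). Since O(stand_down) holds, K gives O(not update_affidavit).
Premise 4, O(escalate_backup -> update_affidavit), contraposes to O(not update_affidavit -> not escalate_backup); with O(not update_affidavit) we get O(not escalate_backup).
Premises 2, 8, 10, 11 do not contribute to this derivation.
So O(not escalate_backup) holds, i.e. F(escalate_backup). The claim follows.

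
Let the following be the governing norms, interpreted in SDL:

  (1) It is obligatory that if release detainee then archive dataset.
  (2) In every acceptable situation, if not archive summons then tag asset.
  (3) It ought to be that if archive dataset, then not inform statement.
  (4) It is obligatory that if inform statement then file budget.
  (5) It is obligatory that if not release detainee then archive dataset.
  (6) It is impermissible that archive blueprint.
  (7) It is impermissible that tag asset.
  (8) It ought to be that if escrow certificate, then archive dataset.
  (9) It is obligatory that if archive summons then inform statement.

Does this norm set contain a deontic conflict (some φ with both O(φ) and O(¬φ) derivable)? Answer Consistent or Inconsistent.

By case analysis on release_detainee: premise 1 gives O(release_detainee → archive_dataset) and premise 5 gives O(¬release_detainee → archive_dataset), so O(archive_dataset) either way.
Applying K to premise 3 (O(archive_dataset → ¬inform_statement)) and O(archive_dataset) yields O(¬inform_statement).
Premise 9 is O(archive_summons → inform_statement); contrapositively O(¬inform_statement → ¬archive_summons). Since O(¬inform_statement) holds, K gives O(¬archive_summons).
Premise 2 is O(¬archive_summons → tag_asset); since O(¬archive_summons), deontic closure gives O(tag_asset).
However, F(tag_asset) at premise 7 amounts to O(¬tag_asset).
We now have both O(tag_asset) and O(¬tag_asset) — tag_asset is simultaneously obligatory and forbidden, violating the D-axiom.

Inconsistent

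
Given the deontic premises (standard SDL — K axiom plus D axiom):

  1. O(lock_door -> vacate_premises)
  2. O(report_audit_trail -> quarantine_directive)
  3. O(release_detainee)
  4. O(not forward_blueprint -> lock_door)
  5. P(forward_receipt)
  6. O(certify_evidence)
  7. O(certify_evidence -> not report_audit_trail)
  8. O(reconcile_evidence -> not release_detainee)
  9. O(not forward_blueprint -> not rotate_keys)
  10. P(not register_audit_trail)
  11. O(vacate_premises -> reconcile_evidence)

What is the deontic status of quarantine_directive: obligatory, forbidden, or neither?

Premise 2 is O(report_audit_trail -> quarantine_directive), but O(report_audit_trail) is not derivable from the premises, so it does not yield O(quarantine_directive).
No premise or chain of K-axiom applications forces O(quarantine_directive), and none forces O(not quarantine_directive). So quarantine_directive is neither obligatory nor forbidden under these norms.

Neither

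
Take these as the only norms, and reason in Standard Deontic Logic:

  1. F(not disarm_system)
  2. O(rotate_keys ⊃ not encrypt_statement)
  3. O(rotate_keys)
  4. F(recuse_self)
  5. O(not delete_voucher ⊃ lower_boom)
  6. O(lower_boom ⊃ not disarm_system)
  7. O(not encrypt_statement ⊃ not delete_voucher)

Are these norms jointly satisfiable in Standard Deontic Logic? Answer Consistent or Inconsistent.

Inconsistent

F(not disarm_system) at premise 1 means O(disarm_system).
The contrapositive of premise 6 (O(lower_boom ⊃ not disarm_system)) is O(disarm_system ⊃ not lower_boom), and O(disarm_system) is already established, so O(not lower_boom).
Premise 5 is O(not delete_voucher ⊃ lower_boom); contrapositively O(not lower_boom ⊃ delete_voucher). Since O(not lower_boom) holds, K gives O(delete_voucher).
Premise 7 is O(not encrypt_statement ⊃ not delete_voucher); contrapositively O(delete_voucher ⊃ encrypt_statement). Since O(delete_voucher) holds, K gives O(encrypt_statement).
The contrapositive of premise 2 (O(rotate_keys ⊃ not encrypt_statement)) is O(encrypt_statement ⊃ not rotate_keys), and O(encrypt_statement) is already established, so O(not rotate_keys).
However, premise 3 gives O(rotate_keys).
We now have both O(not rotate_keys) and O(rotate_keys) — rotate_keys is simultaneously obligatory and forbidden, violating the D-axiom.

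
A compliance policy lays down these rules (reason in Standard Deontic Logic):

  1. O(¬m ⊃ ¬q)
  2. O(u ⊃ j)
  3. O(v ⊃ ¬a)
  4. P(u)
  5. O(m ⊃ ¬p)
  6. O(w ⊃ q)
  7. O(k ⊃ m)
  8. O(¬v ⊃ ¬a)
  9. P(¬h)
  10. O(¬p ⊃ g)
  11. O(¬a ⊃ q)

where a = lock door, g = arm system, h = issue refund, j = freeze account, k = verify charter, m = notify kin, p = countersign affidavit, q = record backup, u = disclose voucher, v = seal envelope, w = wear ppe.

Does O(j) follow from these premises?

Premise 2 is O(u ⊃ j), but O(u) is not derivable from the premises (the permission P(u) asserts only ¬O(¬u), not O(u)), so it does not yield O(j).
No other premise forces O(j). An ideal world satisfying every premise can still have j false, so O(j) is not derivable.

No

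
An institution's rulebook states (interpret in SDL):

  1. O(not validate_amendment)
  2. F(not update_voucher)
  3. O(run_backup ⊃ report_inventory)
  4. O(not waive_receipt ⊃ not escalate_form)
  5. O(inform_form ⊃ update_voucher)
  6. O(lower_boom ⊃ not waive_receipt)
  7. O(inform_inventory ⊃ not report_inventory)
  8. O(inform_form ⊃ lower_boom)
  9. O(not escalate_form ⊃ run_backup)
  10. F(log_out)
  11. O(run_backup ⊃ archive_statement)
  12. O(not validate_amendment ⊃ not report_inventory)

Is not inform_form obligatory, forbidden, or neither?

Obligatory

Premise 1 states O(not validate_amendment) outright.
Premise 12 is O(not validate_amendment ⊃ not report_inventory); since O(not validate_amendment), deontic closure gives O(not report_inventory).
The contrapositive of premise 3 (O(run_backup ⊃ report_inventory)) is O(not report_inventory ⊃ not run_backup), and O(not report_inventory) is already established, so O(not run_backup).
Premise 9, O(not escalate_form ⊃ run_backup), contraposes to O(not run_backup ⊃ escalate_form); with O(not run_backup) we get O(escalate_form).
Premise 4, O(not waive_receipt ⊃ not escalate_form), contraposes to O(escalate_form ⊃ waive_receipt); with O(escalate_form) we get O(waive_receipt).
Premise 6 is O(lower_boom ⊃ not waive_receipt); contrapositively O(waive_receipt ⊃ not lower_boom). Since O(waive_receipt) holds, K gives O(not lower_boom).
The contrapositive of premise 8 (O(inform_form ⊃ lower_boom)) is O(not lower_boom ⊃ not inform_form), and O(not lower_boom) is already established, so O(not inform_form).
Premises 2, 5, 7, 10, 11 do not contribute to this derivation.
Hence not inform_form is obligatory.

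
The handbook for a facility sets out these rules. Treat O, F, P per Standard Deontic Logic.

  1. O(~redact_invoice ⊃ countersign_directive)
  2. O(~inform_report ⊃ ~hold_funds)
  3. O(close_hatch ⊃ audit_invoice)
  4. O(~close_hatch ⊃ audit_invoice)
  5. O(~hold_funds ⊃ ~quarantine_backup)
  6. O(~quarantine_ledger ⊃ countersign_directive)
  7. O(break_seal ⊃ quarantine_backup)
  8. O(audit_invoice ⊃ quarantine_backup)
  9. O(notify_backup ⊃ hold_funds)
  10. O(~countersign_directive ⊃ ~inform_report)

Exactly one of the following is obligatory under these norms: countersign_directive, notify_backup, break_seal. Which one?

Premises 4 and 3 cover both cases: O(~close_hatch ⊃ audit_invoice) and O(close_hatch ⊃ audit_invoice). Since ~close_hatch ∨ close_hatch is a tautology, O(audit_invoice) follows.
With premise 8, O(audit_invoice ⊃ quarantine_backup), the K-axiom yields O(quarantine_backup).
Premise 5 is O(~hold_funds ⊃ ~quarantine_backup); contrapositively O(quarantine_backup ⊃ hold_funds). Since O(quarantine_backup) holds, K gives O(hold_funds).
Premise 2 is O(~inform_report ⊃ ~hold_funds); contrapositively O(hold_funds ⊃ inform_report). Since O(hold_funds) holds, K gives O(inform_report).
The contrapositive of premise 10 (O(~countersign_directive ⊃ ~inform_report)) is O(inform_report ⊃ countersign_directive), and O(inform_report) is already established, so O(countersign_directive).
So O(countersign_directive) holds — countersign_directive is obligatory. None of the other listed options is made obligatory by any chain of premises.

countersign_directive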